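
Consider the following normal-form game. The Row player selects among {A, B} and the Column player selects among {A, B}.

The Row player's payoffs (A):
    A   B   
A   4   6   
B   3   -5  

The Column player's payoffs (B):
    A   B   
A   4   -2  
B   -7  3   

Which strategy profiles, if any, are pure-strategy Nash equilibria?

(A, A)

A profile is a Nash equilibrium when each player is best-responding to the other.
The Row player's best responses — vs A: A (payoff 4); vs B: A (payoff 6).
The Column player's best responses — vs A: A (payoff 4); vs B: B (payoff 3).
The only mutual best response is (A, A); neither player gains by switching there.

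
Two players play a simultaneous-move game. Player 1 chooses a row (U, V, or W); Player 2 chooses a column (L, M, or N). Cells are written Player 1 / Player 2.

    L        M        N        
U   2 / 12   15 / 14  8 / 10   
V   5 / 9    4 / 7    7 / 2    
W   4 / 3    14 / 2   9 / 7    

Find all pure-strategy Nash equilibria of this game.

Check mutual best responses: a cell is a NE iff neither player can gain by unilaterally deviating.
Player 1's best responses — vs L: V (payoff 5); vs M: U (payoff 15); vs N: W (payoff 9).
Player 2's best responses — vs U: M (payoff 14); vs V: L (payoff 9); vs W: N (payoff 7).
Mutual best responses occur at (U, M), (V, L), and (W, N); at each, neither player gains by switching.

(U, M), (V, L), and (W, N)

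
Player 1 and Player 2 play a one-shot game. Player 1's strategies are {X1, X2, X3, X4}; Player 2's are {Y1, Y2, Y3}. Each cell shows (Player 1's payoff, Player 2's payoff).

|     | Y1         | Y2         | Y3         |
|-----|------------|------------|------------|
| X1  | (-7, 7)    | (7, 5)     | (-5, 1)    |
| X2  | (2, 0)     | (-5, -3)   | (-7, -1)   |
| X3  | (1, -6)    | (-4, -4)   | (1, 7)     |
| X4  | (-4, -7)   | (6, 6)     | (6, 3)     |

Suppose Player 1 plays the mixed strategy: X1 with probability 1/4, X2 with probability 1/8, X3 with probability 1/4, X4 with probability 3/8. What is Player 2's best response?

Y3

Player 2's best reply maximizes expected payoff against the mix.
Y1: (1/4)·7 + (1/8)·0 + (1/4)·(-6) + (3/8)·(-7) = -19/8
Y2: (1/4)·5 + (1/8)·(-3) + (1/4)·(-4) + (3/8)·6 = 17/8
Y3: (1/4)·1 + (1/8)·(-1) + (1/4)·7 + (3/8)·3 = 3
Highest expected payoff is 3, from Y3.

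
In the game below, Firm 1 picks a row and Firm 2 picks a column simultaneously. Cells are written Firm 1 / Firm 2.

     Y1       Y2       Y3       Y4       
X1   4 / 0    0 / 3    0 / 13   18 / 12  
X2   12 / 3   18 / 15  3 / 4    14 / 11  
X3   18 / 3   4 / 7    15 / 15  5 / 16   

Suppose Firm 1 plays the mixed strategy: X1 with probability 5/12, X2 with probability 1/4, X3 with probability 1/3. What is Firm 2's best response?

Compute Firm 2's expected payoff from each pure strategy against the given mix.
Y1: (5/12)·0 + (1/4)·3 + (1/3)·3 = 7/4
Y2: (5/12)·3 + (1/4)·15 + (1/3)·7 = 22/3
Y3: (5/12)·13 + (1/4)·4 + (1/3)·15 = 137/12
Y4: (5/12)·12 + (1/4)·11 + (1/3)·16 = 157/12
Highest expected payoff is 157/12, from Y4.

Y4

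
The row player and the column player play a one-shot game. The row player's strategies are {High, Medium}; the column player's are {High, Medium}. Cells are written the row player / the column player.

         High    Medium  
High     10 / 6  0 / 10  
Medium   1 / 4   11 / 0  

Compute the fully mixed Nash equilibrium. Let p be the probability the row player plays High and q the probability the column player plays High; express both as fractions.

Each player's mixing probability is pinned down by making the *other* player indifferent.
The column player indifferent between High and Medium: p·6 + (1−p)·4 = p·10 + (1−p)·0 ⟹ 4 + 2p = 0 + 10p ⟹ p = 1/2.
The row player indifferent between High and Medium: q·10 + (1−q)·0 = q·1 + (1−q)·11 ⟹ 0 + 10q = 11 + (-10)q ⟹ q = 11/20.

p = 1/2, q = 11/20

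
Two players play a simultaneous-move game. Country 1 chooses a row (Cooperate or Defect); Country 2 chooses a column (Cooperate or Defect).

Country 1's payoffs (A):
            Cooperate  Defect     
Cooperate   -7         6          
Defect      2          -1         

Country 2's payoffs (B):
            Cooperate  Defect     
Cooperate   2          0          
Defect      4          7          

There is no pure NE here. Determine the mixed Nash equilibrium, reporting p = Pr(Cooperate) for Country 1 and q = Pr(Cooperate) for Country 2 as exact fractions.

Each player's mixing probability is pinned down by making the *other* player indifferent.
Country 2 indifferent between Cooperate and Defect: p·2 + (1−p)·4 = p·0 + (1−p)·7 ⟹ 4 + (-2)p = 7 + (-7)p ⟹ p = 3/5.
Country 1 indifferent between Cooperate and Defect: q·(-7) + (1−q)·6 = q·2 + (1−q)·(-1) ⟹ 6 + (-13)q = (-1) + 3q ⟹ q = 7/16.

p = 3/5, q = 7/16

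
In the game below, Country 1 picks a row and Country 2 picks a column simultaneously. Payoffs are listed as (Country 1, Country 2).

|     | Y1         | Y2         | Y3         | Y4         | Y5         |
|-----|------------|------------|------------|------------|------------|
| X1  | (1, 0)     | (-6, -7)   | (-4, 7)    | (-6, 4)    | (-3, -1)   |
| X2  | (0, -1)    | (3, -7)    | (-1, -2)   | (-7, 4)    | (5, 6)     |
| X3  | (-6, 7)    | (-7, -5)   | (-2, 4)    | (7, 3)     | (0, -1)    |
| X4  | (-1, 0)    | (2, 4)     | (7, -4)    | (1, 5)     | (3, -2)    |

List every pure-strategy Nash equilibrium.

(X2, Y5)

Check mutual best responses: a cell is a NE iff neither player can gain by unilaterally deviating.
Country 1's best responses — vs Y1: X1 (payoff 1); vs Y2: X2 (payoff 3); vs Y3: X4 (payoff 7); vs Y4: X3 (payoff 7); vs Y5: X2 (payoff 5).
Country 2's best responses — vs X1: Y3 (payoff 7); vs X2: Y5 (payoff 6); vs X3: Y1 (payoff 7); vs X4: Y4 (payoff 5).
The only mutual best response is (X2, Y5); neither player gains by switching there.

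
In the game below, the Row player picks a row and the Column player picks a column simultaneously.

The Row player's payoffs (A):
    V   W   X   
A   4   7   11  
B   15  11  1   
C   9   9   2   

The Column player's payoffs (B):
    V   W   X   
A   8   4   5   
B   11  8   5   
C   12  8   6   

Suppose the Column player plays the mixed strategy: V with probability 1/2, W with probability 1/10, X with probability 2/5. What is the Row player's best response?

The Row player's best reply maximizes expected payoff against the mix.
A: (1/2)·4 + (1/10)·7 + (2/5)·11 = 71/10
B: (1/2)·15 + (1/10)·11 + (2/5)·1 = 9
C: (1/2)·9 + (1/10)·9 + (2/5)·2 = 31/5
Highest expected payoff is 9, from B.

B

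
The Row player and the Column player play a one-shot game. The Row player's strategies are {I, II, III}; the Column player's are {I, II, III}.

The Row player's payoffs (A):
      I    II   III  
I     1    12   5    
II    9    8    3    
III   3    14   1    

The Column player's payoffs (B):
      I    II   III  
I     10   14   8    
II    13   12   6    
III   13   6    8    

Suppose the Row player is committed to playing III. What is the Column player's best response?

I

With the Row player fixed at III, the Column player's payoffs are: I → 13, II → 6, III → 8.
The maximum is 13, achieved by I.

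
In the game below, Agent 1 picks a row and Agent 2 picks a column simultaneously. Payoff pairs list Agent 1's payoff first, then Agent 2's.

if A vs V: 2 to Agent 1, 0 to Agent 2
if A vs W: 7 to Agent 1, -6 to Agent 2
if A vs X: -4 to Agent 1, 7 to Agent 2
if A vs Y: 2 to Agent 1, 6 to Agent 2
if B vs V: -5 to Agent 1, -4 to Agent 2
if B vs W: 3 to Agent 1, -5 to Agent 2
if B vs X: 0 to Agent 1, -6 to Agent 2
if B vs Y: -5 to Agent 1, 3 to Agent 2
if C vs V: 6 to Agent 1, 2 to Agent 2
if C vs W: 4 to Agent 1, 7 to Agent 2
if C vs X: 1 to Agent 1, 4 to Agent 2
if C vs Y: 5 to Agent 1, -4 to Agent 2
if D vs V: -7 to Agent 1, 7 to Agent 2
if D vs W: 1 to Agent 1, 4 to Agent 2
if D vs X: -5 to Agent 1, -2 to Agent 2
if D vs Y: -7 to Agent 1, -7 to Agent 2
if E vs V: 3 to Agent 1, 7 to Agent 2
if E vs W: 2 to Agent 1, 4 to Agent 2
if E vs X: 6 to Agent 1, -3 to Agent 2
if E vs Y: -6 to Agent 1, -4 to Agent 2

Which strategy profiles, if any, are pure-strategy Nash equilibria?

Find each player's best response to every opponent strategy; NE are the intersections.
Agent 1's best responses — vs V: C (payoff 6); vs W: A (payoff 7); vs X: E (payoff 6); vs Y: C (payoff 5).
Agent 2's best responses — vs A: X (payoff 7); vs B: Y (payoff 3); vs C: W (payoff 7); vs D: V (payoff 7); vs E: V (payoff 7).
No cell has both players best-responding. For instance, Agent 1's best reply to Y is C, but against C Agent 2 prefers W over Y.

No pure-strategy Nash equilibrium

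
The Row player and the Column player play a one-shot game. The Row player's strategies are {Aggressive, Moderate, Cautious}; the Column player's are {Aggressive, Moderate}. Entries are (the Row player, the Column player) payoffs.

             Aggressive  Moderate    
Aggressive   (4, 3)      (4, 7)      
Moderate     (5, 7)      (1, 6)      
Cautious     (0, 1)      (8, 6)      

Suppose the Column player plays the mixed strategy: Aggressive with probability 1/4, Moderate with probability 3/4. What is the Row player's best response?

Compute the Row player's expected payoff from each pure strategy against the given mix.
Aggressive: (1/4)·4 + (3/4)·4 = 4
Moderate: (1/4)·5 + (3/4)·1 = 2
Cautious: (1/4)·0 + (3/4)·8 = 6
Highest expected payoff is 6, from Cautious.

Cautious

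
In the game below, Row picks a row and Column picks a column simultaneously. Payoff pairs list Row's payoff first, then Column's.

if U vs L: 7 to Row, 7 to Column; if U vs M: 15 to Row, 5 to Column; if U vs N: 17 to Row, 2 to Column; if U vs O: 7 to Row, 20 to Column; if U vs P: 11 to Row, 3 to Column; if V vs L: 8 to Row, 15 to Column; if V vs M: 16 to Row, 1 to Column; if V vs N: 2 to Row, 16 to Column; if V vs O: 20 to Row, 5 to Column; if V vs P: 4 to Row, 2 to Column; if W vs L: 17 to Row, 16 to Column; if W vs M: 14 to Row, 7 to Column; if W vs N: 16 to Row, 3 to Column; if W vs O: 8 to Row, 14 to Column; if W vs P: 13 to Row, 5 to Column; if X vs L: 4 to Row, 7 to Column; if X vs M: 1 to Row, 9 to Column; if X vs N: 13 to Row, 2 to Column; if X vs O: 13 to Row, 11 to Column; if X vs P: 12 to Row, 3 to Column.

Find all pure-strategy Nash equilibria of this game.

(W, L)

Find each player's best response to every opponent strategy; NE are the intersections.
Row's best responses — vs L: W (payoff 17); vs M: V (payoff 16); vs N: U (payoff 17); vs O: V (payoff 20); vs P: W (payoff 13).
Column's best responses — vs U: O (payoff 20); vs V: N (payoff 16); vs W: L (payoff 16); vs X: O (payoff 11).
The only mutual best response is (W, L); neither player gains by switching there.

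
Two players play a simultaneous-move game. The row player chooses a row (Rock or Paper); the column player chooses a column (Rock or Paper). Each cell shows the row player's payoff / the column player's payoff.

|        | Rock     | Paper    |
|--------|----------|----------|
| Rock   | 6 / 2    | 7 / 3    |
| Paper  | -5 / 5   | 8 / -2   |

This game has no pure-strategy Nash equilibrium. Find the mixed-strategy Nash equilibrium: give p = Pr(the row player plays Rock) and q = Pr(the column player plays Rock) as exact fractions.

p = 7/8, q = 1/12

In a mixed NE each player is indifferent between their pure strategies, so the opponent's mix sets the indifference.
The column player indifferent between Rock and Paper: p·2 + (1−p)·5 = p·3 + (1−p)·(-2) ⟹ 5 + (-3)p = (-2) + 5p ⟹ p = 7/8.
The row player indifferent between Rock and Paper: q·6 + (1−q)·7 = q·(-5) + (1−q)·8 ⟹ 7 + (-1)q = 8 + (-13)q ⟹ q = 1/12.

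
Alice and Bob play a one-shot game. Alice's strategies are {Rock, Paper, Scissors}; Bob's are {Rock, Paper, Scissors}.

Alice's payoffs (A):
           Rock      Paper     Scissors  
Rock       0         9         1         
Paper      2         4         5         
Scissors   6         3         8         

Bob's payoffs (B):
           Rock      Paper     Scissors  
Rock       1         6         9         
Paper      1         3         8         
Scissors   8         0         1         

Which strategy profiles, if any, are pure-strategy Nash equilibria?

(Scissors, Rock)

Find each player's best response to every opponent strategy; NE are the intersections.
Alice's best responses — vs Rock: Scissors (payoff 6); vs Paper: Rock (payoff 9); vs Scissors: Scissors (payoff 8).
Bob's best responses — vs Rock: Scissors (payoff 9); vs Paper: Scissors (payoff 8); vs Scissors: Rock (payoff 8).
The only mutual best response is (Scissors, Rock); neither player gains by switching there.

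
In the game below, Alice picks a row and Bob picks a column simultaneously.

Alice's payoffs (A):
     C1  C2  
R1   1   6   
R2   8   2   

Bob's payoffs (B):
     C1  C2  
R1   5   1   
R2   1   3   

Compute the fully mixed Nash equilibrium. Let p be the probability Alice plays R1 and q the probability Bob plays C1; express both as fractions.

p = 1/3, q = 4/11

In a mixed NE each player is indifferent between their pure strategies, so the opponent's mix sets the indifference.
Bob indifferent between C1 and C2: p·5 + (1−p)·1 = p·1 + (1−p)·3 ⟹ 1 + 4p = 3 + (-2)p ⟹ p = 1/3.
Alice indifferent between R1 and R2: q·1 + (1−q)·6 = q·8 + (1−q)·2 ⟹ 6 + (-5)q = 2 + 6q ⟹ q = 4/11.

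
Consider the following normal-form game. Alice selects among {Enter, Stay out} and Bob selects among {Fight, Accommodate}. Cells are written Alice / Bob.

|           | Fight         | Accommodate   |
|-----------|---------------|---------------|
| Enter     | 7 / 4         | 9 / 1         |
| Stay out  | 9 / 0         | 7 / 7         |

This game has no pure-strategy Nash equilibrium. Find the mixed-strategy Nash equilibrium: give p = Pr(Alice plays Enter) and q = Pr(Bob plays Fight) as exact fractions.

In a mixed NE each player is indifferent between their pure strategies, so the opponent's mix sets the indifference.
Bob indifferent between Fight and Accommodate: p·4 + (1−p)·0 = p·1 + (1−p)·7 ⟹ 0 + 4p = 7 + (-6)p ⟹ p = 7/10.
Alice indifferent between Enter and Stay out: q·7 + (1−q)·9 = q·9 + (1−q)·7 ⟹ 9 + (-2)q = 7 + 2q ⟹ q = 1/2.

p = 7/10, q = 1/2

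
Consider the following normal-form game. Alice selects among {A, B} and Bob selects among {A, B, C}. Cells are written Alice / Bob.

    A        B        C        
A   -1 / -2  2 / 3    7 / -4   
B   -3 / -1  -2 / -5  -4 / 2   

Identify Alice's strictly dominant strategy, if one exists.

A

A strategy is strictly dominant if it gives Alice a strictly higher payoff than every other strategy, against every choice by the opponent.
A strictly dominates: vs A: -1 > -3; vs B: 2 > -2; vs C: 7 > -4.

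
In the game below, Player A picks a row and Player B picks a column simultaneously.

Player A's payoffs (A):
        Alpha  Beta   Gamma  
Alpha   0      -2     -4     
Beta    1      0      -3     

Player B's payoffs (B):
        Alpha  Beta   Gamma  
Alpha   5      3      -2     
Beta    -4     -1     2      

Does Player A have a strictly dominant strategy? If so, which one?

Check whether one of Player A's strategies beats all alternatives regardless of what the opponent does.
Beta strictly dominates: vs Alpha: 1 > 0; vs Beta: 0 > -2; vs Gamma: -3 > -4.

Beta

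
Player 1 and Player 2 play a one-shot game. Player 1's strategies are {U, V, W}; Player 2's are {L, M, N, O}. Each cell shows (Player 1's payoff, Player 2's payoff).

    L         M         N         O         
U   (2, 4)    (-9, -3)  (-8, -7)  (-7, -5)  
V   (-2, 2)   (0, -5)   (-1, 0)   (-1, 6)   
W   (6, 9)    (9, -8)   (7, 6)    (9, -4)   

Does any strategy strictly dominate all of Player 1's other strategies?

Check whether one of Player 1's strategies beats all alternatives regardless of what the opponent does.
W strictly dominates: vs L: 6 > each of {2, -2}; vs M: 9 > each of {-9, 0}; vs N: 7 > each of {-8, -1}; vs O: 9 > each of {-7, -1}.

W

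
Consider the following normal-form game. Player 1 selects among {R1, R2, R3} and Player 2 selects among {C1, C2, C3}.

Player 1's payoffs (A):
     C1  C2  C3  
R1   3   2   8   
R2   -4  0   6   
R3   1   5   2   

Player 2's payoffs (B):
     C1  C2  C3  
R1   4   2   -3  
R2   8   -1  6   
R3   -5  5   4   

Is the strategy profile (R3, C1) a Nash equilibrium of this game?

No

Holding Player 2 at C1: Player 1 gets 1 from R3 but could get 3 by switching to R1. Player 1 has a profitable deviation.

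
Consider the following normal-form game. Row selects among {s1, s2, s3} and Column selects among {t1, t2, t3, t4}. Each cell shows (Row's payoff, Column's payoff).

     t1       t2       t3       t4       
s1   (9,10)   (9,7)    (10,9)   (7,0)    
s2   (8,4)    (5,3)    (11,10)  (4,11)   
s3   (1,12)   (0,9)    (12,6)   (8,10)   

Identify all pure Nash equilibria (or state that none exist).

Check mutual best responses: a cell is a NE iff neither player can gain by unilaterally deviating.
Row's best responses — vs t1: s1 (payoff 9); vs t2: s1 (payoff 9); vs t3: s3 (payoff 12); vs t4: s3 (payoff 8).
Column's best responses — vs s1: t1 (payoff 10); vs s2: t4 (payoff 11); vs s3: t1 (payoff 12).
The only mutual best response is (s1, t1); neither player gains by switching there.

(s1, t1)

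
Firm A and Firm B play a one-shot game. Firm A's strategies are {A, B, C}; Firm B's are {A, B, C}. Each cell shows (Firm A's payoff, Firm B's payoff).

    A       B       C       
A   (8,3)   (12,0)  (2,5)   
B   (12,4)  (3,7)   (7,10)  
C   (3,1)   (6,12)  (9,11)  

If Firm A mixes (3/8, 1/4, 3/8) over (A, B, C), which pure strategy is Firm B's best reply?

Compute Firm B's expected payoff from each pure strategy against the given mix.
A: (3/8)·3 + (1/4)·4 + (3/8)·1 = 5/2
B: (3/8)·0 + (1/4)·7 + (3/8)·12 = 25/4
C: (3/8)·5 + (1/4)·10 + (3/8)·11 = 17/2
Highest expected payoff is 17/2, from C.

C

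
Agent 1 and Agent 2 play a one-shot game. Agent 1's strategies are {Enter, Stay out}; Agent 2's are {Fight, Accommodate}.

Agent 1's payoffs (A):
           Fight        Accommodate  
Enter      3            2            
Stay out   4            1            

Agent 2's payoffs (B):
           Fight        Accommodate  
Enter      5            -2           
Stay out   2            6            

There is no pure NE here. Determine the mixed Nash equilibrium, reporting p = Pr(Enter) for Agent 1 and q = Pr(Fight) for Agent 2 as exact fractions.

p = 4/11, q = 1/2

In a mixed NE each player is indifferent between their pure strategies, so the opponent's mix sets the indifference.
Agent 2 indifferent between Fight and Accommodate: p·5 + (1−p)·2 = p·(-2) + (1−p)·6 ⟹ 2 + 3p = 6 + (-8)p ⟹ p = 4/11.
Agent 1 indifferent between Enter and Stay out: q·3 + (1−q)·2 = q·4 + (1−q)·1 ⟹ 2 + 1q = 1 + 3q ⟹ q = 1/2.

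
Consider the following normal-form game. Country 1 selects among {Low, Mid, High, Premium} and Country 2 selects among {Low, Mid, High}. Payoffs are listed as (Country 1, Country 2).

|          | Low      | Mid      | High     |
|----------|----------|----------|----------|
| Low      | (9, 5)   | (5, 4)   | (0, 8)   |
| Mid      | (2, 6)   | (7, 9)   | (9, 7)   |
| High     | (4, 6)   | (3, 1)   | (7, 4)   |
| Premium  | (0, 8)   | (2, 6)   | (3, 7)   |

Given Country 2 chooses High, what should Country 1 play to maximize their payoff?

Mid

With Country 2 fixed at High, Country 1's payoffs are: Low → 0, Mid → 9, High → 7, Premium → 3.
The maximum is 9, achieved by Mid.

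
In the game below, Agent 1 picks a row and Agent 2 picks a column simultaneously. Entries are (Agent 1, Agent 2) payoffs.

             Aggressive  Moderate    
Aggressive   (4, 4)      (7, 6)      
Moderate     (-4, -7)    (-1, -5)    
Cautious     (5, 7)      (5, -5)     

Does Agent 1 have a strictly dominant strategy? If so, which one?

No strictly dominant strategy

Check whether one of Agent 1's strategies beats all alternatives regardless of what the opponent does.
Aggressive is not dominant: against Aggressive, Cautious gives 5 > 4.
Moderate is not dominant: against Aggressive, Aggressive gives 4 > -4.
Cautious is not dominant: against Moderate, Aggressive gives 7 > 5.
No single strategy is best against every opponent action.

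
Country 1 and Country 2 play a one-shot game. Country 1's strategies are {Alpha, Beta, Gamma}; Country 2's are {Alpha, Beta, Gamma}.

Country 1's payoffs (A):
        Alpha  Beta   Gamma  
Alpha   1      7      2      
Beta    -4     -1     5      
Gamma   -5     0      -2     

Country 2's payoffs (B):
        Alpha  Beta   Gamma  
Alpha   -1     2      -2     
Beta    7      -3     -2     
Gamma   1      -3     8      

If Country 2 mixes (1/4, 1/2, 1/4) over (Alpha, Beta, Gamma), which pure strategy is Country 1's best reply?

Compute Country 1's expected payoff from each pure strategy against the given mix.
Alpha: (1/4)·1 + (1/2)·7 + (1/4)·2 = 17/4
Beta: (1/4)·(-4) + (1/2)·(-1) + (1/4)·5 = -1/4
Gamma: (1/4)·(-5) + (1/2)·0 + (1/4)·(-2) = -7/4
Highest expected payoff is 17/4, from Alpha.

Alpha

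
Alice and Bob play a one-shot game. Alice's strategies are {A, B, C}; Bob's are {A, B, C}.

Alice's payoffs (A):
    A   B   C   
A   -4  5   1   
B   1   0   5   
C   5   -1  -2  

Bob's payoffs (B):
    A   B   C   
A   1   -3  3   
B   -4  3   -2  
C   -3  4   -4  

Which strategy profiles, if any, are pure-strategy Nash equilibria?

None

Find each player's best response to every opponent strategy; NE are the intersections.
Alice's best responses — vs A: C (payoff 5); vs B: A (payoff 5); vs C: B (payoff 5).
Bob's best responses — vs A: C (payoff 3); vs B: B (payoff 3); vs C: B (payoff 4).
No cell has both players best-responding. For instance, Alice's best reply to B is A, but against A Bob prefers C over B.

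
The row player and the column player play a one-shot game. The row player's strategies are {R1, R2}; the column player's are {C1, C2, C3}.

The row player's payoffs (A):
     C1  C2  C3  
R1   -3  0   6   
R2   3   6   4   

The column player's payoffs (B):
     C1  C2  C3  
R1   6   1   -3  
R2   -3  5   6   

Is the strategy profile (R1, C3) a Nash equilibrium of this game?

No

Holding the column player at C3: the row player gets 6 from R1, versus 4 from R2. No profitable deviation for the row player.
Holding the row player at R1: the column player gets -3 from C3 but could get 6 by switching to C1. The column player has a profitable deviation.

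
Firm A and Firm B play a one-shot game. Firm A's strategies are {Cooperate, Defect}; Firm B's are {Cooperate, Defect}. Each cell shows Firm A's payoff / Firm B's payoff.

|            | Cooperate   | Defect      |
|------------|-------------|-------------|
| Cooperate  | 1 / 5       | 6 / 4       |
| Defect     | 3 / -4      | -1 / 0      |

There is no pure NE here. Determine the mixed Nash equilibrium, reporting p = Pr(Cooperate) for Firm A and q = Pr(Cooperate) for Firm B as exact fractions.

p = 4/5, q = 7/9

Each player's mixing probability is pinned down by making the *other* player indifferent.
Firm B indifferent between Cooperate and Defect: p·5 + (1−p)·(-4) = p·4 + (1−p)·0 ⟹ (-4) + 9p = 0 + 4p ⟹ p = 4/5.
Firm A indifferent between Cooperate and Defect: q·1 + (1−q)·6 = q·3 + (1−q)·(-1) ⟹ 6 + (-5)q = (-1) + 4q ⟹ q = 7/9.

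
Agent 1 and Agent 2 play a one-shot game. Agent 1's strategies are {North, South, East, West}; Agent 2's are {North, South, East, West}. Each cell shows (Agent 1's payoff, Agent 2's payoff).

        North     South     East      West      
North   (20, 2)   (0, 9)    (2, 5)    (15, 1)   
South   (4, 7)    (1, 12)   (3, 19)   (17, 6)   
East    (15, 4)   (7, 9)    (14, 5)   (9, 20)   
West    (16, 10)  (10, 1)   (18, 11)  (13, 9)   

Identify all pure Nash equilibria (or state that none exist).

(West, East)

Find each player's best response to every opponent strategy; NE are the intersections.
Agent 1's best responses — vs North: North (payoff 20); vs South: West (payoff 10); vs East: West (payoff 18); vs West: South (payoff 17).
Agent 2's best responses — vs North: South (payoff 9); vs South: East (payoff 19); vs East: West (payoff 20); vs West: East (payoff 11).
The only mutual best response is (West, East); neither player gains by switching there.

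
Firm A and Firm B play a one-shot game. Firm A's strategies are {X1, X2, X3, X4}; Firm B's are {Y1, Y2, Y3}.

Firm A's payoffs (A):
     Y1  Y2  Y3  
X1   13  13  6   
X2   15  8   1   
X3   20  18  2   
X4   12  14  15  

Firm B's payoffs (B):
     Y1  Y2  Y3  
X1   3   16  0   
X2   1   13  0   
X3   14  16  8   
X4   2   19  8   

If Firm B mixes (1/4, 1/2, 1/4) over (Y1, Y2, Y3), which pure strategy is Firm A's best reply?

X3

Compute Firm A's expected payoff from each pure strategy against the given mix.
X1: (1/4)·13 + (1/2)·13 + (1/4)·6 = 45/4
X2: (1/4)·15 + (1/2)·8 + (1/4)·1 = 8
X3: (1/4)·20 + (1/2)·18 + (1/4)·2 = 29/2
X4: (1/4)·12 + (1/2)·14 + (1/4)·15 = 55/4
Highest expected payoff is 29/2, from X3.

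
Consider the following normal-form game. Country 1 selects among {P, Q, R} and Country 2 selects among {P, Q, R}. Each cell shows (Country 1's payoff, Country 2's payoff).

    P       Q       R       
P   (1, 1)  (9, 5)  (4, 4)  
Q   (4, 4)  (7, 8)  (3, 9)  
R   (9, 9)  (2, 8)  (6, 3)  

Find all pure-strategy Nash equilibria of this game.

Find each player's best response to every opponent strategy; NE are the intersections.
Country 1's best responses — vs P: R (payoff 9); vs Q: P (payoff 9); vs R: R (payoff 6).
Country 2's best responses — vs P: Q (payoff 5); vs Q: R (payoff 9); vs R: P (payoff 9).
Mutual best responses occur at (P, Q) and (R, P); at each, neither player gains by switching.

(P, Q) and (R, P)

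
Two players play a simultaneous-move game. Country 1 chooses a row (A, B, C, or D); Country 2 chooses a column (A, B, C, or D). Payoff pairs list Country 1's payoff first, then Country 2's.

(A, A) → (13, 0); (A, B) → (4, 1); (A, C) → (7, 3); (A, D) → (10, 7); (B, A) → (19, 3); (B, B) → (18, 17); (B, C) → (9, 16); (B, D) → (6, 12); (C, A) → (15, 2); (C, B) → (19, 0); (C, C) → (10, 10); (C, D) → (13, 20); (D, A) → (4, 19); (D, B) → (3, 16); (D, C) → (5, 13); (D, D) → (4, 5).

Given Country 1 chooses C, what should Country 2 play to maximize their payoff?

With Country 1 fixed at C, Country 2's payoffs are: A → 2, B → 0, C → 10, D → 20.
The maximum is 20, achieved by D.

D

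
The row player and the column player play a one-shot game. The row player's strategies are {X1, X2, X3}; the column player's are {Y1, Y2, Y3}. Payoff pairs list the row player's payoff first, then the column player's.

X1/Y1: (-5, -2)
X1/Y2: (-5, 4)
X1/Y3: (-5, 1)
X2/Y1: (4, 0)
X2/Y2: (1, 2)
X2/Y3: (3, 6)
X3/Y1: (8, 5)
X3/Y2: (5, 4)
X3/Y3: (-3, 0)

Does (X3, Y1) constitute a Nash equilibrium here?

Yes

Holding the column player at Y1: the row player gets 8 from X3, versus -5 from X1, 4 from X2. No profitable deviation for the row player.
Holding the row player at X3: the column player gets 5 from Y1, versus 4 from Y2, 0 from Y3. No profitable deviation for the column player either.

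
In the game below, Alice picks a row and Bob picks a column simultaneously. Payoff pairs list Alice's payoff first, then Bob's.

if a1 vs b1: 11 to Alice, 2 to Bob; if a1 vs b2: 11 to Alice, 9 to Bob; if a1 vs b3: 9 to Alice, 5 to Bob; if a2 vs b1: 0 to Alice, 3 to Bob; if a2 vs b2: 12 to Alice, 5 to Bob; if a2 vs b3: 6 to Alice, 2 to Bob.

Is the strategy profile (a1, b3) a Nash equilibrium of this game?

No

Holding Bob at b3: Alice gets 9 from a1, versus 6 from a2. No profitable deviation for Alice.
Holding Alice at a1: Bob gets 5 from b3 but could get 9 by switching to b2. Bob has a profitable deviation.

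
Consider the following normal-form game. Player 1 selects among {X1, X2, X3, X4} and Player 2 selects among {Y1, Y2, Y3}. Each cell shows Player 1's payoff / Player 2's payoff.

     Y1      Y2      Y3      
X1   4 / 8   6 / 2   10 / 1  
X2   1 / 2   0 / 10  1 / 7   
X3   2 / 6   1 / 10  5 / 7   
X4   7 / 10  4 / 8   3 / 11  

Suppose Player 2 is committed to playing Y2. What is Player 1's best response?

With Player 2 fixed at Y2, Player 1's payoffs are: X1 → 6, X2 → 0, X3 → 1, X4 → 4.
The maximum is 6, achieved by X1.

X1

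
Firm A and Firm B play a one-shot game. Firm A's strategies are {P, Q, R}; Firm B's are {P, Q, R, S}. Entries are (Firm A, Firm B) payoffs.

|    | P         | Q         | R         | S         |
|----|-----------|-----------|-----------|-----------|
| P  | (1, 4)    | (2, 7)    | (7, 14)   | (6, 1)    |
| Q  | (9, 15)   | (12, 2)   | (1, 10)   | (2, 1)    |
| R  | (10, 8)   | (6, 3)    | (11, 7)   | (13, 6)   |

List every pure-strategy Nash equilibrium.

Find each player's best response to every opponent strategy; NE are the intersections.
Firm A's best responses — vs P: R (payoff 10); vs Q: Q (payoff 12); vs R: R (payoff 11); vs S: R (payoff 13).
Firm B's best responses — vs P: R (payoff 14); vs Q: P (payoff 15); vs R: P (payoff 8).
The only mutual best response is (R, P); neither player gains by switching there.

(R, P)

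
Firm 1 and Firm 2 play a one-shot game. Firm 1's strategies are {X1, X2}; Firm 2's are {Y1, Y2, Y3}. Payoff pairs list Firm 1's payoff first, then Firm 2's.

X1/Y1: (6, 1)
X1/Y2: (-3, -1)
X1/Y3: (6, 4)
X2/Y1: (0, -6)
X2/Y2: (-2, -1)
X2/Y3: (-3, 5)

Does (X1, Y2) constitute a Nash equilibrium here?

No

Holding Firm 2 at Y2: Firm 1 gets -3 from X1 but could get -2 by switching to X2. Firm 1 has a profitable deviation.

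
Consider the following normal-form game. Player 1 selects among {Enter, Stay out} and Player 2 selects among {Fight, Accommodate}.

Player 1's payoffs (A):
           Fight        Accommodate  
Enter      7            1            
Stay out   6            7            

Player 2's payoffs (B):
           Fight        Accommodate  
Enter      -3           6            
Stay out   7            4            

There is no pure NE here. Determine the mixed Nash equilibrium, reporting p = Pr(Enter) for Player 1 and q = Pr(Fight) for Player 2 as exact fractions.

In a mixed NE each player is indifferent between their pure strategies, so the opponent's mix sets the indifference.
Player 2 indifferent between Fight and Accommodate: p·(-3) + (1−p)·7 = p·6 + (1−p)·4 ⟹ 7 + (-10)p = 4 + 2p ⟹ p = 1/4.
Player 1 indifferent between Enter and Stay out: q·7 + (1−q)·1 = q·6 + (1−q)·7 ⟹ 1 + 6q = 7 + (-1)q ⟹ q = 6/7.

p = 1/4, q = 6/7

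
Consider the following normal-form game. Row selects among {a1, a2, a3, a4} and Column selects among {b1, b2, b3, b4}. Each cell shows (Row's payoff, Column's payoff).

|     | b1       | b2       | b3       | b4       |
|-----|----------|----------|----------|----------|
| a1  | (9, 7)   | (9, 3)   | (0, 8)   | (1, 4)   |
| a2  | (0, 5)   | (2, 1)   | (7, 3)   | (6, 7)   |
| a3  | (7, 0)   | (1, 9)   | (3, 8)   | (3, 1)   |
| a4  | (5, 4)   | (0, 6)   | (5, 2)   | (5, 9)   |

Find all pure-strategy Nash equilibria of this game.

(a2, b4)

Find each player's best response to every opponent strategy; NE are the intersections.
Row's best responses — vs b1: a1 (payoff 9); vs b2: a1 (payoff 9); vs b3: a2 (payoff 7); vs b4: a2 (payoff 6).
Column's best responses — vs a1: b3 (payoff 8); vs a2: b4 (payoff 7); vs a3: b2 (payoff 9); vs a4: b4 (payoff 9).
The only mutual best response is (a2, b4); neither player gains by switching there.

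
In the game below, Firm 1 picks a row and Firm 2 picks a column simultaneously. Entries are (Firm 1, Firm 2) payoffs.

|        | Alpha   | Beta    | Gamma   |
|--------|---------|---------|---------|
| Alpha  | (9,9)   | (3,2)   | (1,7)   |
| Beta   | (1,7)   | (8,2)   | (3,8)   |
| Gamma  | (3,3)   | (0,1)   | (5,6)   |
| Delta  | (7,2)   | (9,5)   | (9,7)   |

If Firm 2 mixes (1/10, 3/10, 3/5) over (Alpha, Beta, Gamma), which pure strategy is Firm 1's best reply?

Delta

Firm 1's best reply maximizes expected payoff against the mix.
Alpha: (1/10)·9 + (3/10)·3 + (3/5)·1 = 12/5
Beta: (1/10)·1 + (3/10)·8 + (3/5)·3 = 43/10
Gamma: (1/10)·3 + (3/10)·0 + (3/5)·5 = 33/10
Delta: (1/10)·7 + (3/10)·9 + (3/5)·9 = 44/5
Highest expected payoff is 44/5, from Delta.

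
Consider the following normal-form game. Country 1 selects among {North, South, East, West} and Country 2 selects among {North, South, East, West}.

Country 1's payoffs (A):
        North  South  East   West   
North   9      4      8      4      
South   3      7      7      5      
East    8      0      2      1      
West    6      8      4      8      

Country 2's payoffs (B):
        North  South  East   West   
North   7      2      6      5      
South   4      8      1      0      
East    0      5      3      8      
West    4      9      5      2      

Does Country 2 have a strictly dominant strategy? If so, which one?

Check whether one of Country 2's strategies beats all alternatives regardless of what the opponent does.
North is not dominant: against South, South gives 8 > 4.
South is not dominant: against North, North gives 7 > 2.
East is not dominant: against North, North gives 7 > 6.
West is not dominant: against North, North gives 7 > 5.
No single strategy is best against every opponent action.

None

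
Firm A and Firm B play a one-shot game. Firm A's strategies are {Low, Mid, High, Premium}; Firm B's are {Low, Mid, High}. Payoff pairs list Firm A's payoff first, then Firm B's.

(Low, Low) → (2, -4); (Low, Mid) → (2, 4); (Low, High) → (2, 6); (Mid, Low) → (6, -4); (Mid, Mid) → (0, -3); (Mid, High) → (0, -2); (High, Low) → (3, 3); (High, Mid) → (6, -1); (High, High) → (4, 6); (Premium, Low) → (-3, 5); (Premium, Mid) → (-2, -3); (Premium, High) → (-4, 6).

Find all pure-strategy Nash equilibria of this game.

(High, High)

Find each player's best response to every opponent strategy; NE are the intersections.
Firm A's best responses — vs Low: Mid (payoff 6); vs Mid: High (payoff 6); vs High: High (payoff 4).
Firm B's best responses — vs Low: High (payoff 6); vs Mid: High (payoff -2); vs High: High (payoff 6); vs Premium: High (payoff 6).
The only mutual best response is (High, High); neither player gains by switching there.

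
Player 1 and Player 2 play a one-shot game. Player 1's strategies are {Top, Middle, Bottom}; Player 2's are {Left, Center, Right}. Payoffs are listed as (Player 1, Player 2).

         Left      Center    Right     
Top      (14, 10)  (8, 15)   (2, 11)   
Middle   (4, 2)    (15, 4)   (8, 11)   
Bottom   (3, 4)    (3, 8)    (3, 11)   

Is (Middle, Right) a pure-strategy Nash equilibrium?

Yes

Holding Player 2 at Right: Player 1 gets 8 from Middle, versus 2 from Top, 3 from Bottom. No profitable deviation for Player 1.
Holding Player 1 at Middle: Player 2 gets 11 from Right, versus 2 from Left, 4 from Center. No profitable deviation for Player 2 either.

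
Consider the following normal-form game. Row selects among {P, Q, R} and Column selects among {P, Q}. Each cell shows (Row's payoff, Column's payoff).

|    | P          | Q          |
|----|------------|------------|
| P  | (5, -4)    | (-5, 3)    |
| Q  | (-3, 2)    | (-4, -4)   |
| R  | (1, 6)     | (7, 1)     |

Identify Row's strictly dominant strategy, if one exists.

None

A strategy is strictly dominant if it gives Row a strictly higher payoff than every other strategy, against every choice by the opponent.
P is not dominant: against Q, Q gives -4 > -5.
Q is not dominant: against P, P gives 5 > -3.
R is not dominant: against P, P gives 5 > 1.
No single strategy is best against every opponent action.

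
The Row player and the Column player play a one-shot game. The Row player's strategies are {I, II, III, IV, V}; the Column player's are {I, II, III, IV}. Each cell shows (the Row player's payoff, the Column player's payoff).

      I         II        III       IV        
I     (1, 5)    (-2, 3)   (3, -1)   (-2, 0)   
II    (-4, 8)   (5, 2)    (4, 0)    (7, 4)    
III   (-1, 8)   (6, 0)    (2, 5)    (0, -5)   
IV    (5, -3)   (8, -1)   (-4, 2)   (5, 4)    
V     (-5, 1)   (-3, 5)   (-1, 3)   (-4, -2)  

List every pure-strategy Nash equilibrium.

Check mutual best responses: a cell is a NE iff neither player can gain by unilaterally deviating.
The Row player's best responses — vs I: IV (payoff 5); vs II: IV (payoff 8); vs III: II (payoff 4); vs IV: II (payoff 7).
The Column player's best responses — vs I: I (payoff 5); vs II: I (payoff 8); vs III: I (payoff 8); vs IV: IV (payoff 4); vs V: II (payoff 5).
No cell has both players best-responding. For instance, the Row player's best reply to II is IV, but against IV the Column player prefers IV over II.

No pure-strategy Nash equilibrium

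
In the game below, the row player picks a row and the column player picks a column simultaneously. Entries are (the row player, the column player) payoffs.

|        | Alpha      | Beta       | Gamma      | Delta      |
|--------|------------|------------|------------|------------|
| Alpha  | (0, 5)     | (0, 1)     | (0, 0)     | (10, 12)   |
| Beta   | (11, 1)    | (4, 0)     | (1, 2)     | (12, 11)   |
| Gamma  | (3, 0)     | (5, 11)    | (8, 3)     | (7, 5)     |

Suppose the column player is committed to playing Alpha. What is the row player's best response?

Beta

With the column player fixed at Alpha, the row player's payoffs are: Alpha → 0, Beta → 11, Gamma → 3.
The maximum is 11, achieved by Beta.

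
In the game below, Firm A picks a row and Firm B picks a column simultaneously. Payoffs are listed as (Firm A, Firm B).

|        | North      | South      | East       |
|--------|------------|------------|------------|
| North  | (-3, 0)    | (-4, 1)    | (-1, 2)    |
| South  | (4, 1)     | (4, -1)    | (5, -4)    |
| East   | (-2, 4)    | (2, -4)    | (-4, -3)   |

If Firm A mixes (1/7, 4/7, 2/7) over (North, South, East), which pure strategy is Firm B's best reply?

North

Compute Firm B's expected payoff from each pure strategy against the given mix.
North: (1/7)·0 + (4/7)·1 + (2/7)·4 = 12/7
South: (1/7)·1 + (4/7)·(-1) + (2/7)·(-4) = -11/7
East: (1/7)·2 + (4/7)·(-4) + (2/7)·(-3) = -20/7
Highest expected payoff is 12/7, from North.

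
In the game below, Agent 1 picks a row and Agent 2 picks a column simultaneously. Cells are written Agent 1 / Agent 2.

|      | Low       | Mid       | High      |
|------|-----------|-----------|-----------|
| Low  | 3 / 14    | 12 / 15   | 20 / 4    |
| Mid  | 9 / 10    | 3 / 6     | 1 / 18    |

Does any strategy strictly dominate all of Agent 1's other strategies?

Check whether one of Agent 1's strategies beats all alternatives regardless of what the opponent does.
Low is not dominant: against Low, Mid gives 9 > 3.
Mid is not dominant: against Mid, Low gives 12 > 3.
No single strategy is best against every opponent action.

None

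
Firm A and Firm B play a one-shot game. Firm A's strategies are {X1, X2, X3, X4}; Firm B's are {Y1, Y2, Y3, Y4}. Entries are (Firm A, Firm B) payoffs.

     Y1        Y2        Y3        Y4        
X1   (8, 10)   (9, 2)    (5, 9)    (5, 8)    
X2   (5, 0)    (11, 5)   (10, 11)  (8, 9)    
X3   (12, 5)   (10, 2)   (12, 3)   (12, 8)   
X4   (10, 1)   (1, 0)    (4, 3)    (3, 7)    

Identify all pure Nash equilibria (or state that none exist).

A profile is a Nash equilibrium when each player is best-responding to the other.
Firm A's best responses — vs Y1: X3 (payoff 12); vs Y2: X2 (payoff 11); vs Y3: X3 (payoff 12); vs Y4: X3 (payoff 12).
Firm B's best responses — vs X1: Y1 (payoff 10); vs X2: Y3 (payoff 11); vs X3: Y4 (payoff 8); vs X4: Y4 (payoff 7).
The only mutual best response is (X3, Y4); neither player gains by switching there.

(X3, Y4)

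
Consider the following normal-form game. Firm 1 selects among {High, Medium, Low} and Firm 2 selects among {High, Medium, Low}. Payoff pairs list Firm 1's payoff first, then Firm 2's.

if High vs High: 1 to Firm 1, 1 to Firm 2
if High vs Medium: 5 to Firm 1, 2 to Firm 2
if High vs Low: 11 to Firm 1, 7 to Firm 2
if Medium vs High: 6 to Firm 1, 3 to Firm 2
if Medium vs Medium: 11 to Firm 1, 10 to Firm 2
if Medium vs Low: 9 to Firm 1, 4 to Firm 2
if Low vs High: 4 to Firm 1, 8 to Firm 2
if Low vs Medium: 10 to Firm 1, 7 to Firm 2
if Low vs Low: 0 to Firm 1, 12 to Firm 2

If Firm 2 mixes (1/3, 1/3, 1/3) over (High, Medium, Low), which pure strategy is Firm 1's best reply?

Medium

Compute Firm 1's expected payoff from each pure strategy against the given mix.
High: (1/3)·1 + (1/3)·5 + (1/3)·11 = 17/3
Medium: (1/3)·6 + (1/3)·11 + (1/3)·9 = 26/3
Low: (1/3)·4 + (1/3)·10 + (1/3)·0 = 14/3
Highest expected payoff is 26/3, from Medium.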